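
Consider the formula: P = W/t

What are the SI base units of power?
Units of each symbol in P = W/t:
  W (work): kg·m²/s²
  t (time): s  → in the denominator, contributes 1/s

Multiplying the contributions: [kg·m²/s²] · [1/s]
Adding exponents of each base unit: kg: 1, m: 2, s: -3
SI base units of power: kg·m²/s³

Answer: kg·m²/s³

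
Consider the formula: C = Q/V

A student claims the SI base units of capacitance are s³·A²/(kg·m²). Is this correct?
Units of each symbol in C = Q/V:
  Q (charge, in coulombs): s·A
  V (voltage, in volts): kg·m²/(s³·A)  → in the denominator, contributes s³·A/(kg·m²)

Multiplying the contributions: [s·A] · [s³·A/(kg·m²)]
Adding exponents of each base unit: kg: -1, m: -2, s: 4, A: 2
SI base units of capacitance: s⁴·A²/(kg·m²)

The claimed units s³·A²/(kg·m²) (exponents kg: -1, m: -2, s: 3, A: 2) do not match the derived units s⁴·A²/(kg·m²) (exponents kg: -1, m: -2, s: 4, A: 2), so the claim is incorrect.

Answer: No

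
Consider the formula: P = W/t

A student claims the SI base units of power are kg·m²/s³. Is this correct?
Units of each symbol in P = W/t:
  W (work): kg·m²/s²
  t (time): s  → in the denominator, contributes 1/s

Multiplying the contributions: [kg·m²/s²] · [1/s]
Adding exponents of each base unit: kg: 1, m: 2, s: -3
SI base units of power: kg·m²/s³

The claimed units kg·m²/s³ match the derived units, so the claim is correct.

Answer: Yes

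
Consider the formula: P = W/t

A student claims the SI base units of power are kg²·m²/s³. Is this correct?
Units of each symbol in P = W/t:
  W (work): kg·m²/s²
  t (time): s  → in the denominator, contributes 1/s

Multiplying the contributions: [kg·m²/s²] · [1/s]
Adding exponents of each base unit: kg: 1, m: 2, s: -3
SI base units of power: kg·m²/s³

The claimed units kg²·m²/s³ (exponents kg: 2, m: 2, s: -3) do not match the derived units kg·m²/s³ (exponents kg: 1, m: 2, s: -3), so the claim is incorrect.

Answer: No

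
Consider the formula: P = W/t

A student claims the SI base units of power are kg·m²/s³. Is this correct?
Units of each symbol in P = W/t:
  W (work): kg·m²/s²
  t (time): s  → in the denominator, contributes 1/s

Multiplying the contributions: [kg·m²/s²] · [1/s]
Adding exponents of each base unit: kg: 1, m: 2, s: -3
SI base units of power: kg·m²/s³

The claimed units kg·m²/s³ match the derived units, so the claim is correct.

Answer: Yes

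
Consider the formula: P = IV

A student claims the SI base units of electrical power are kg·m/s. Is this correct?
Units of each symbol in P = IV:
  I (current): A
  V (voltage, in volts): kg·m²/(s³·A)

Multiplying the contributions: [A] · [kg·m²/(s³·A)]
Adding exponents of each base unit: kg: 1, m: 2, s: -3
SI base units of electrical power: kg·m²/s³

The claimed units kg·m/s (exponents kg: 1, m: 1, s: -1) do not match the derived units kg·m²/s³ (exponents kg: 1, m: 2, s: -3), so the claim is incorrect.

Answer: No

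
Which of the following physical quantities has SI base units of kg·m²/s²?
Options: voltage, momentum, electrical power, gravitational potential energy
Checking the SI base units of each option:
  voltage (V = IR): kg·m²/(s³·A)  ✗
  momentum (p = mv): kg·m/s  ✗
  electrical power (P = IV): kg·m²/s³  ✗
  gravitational potential energy (U = -GMm/r): kg·m²/s²  ✓ matches

Only gravitational potential energy has units kg·m²/s².

Answer: gravitational potential energy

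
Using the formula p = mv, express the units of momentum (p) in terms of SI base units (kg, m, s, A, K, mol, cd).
Units of each symbol in p = mv:
  m (mass): kg
  v (velocity): m/s

Multiplying the contributions: [kg] · [m/s]
Adding exponents of each base unit: kg: 1, m: 1, s: -1
SI base units of momentum: kg·m/s

Answer: kg·m/s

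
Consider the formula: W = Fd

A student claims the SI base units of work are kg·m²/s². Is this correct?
Units of each symbol in W = Fd:
  F (force): kg·m/s²
  d (displacement): m

Multiplying the contributions: [kg·m/s²] · [m]
Adding exponents of each base unit: kg: 1, m: 2, s: -2
SI base units of work: kg·m²/s²

The claimed units kg·m²/s² match the derived units, so the claim is correct.

Answer: Yes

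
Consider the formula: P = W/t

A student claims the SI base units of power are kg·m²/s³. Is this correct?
Units of each symbol in P = W/t:
  W (work): kg·m²/s²
  t (time): s  → in the denominator, contributes 1/s

Multiplying the contributions: [kg·m²/s²] · [1/s]
Adding exponents of each base unit: kg: 1, m: 2, s: -3
SI base units of power: kg·m²/s³

The claimed units kg·m²/s³ match the derived units, so the claim is correct.

Answer: Yes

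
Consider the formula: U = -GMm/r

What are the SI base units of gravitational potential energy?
Units of each symbol in U = -GMm/r:
  G (gravitational constant): m³/(kg·s²)
  M (mass): kg
  m (mass): kg
  r (distance): m  → in the denominator, contributes 1/m
  The minus sign does not affect the units.

Multiplying the contributions: [m³/(kg·s²)] · [kg] · [kg] · [1/m]
Adding exponents of each base unit: kg: 1, m: 2, s: -2
SI base units of gravitational potential energy: kg·m²/s²

Answer: kg·m²/s²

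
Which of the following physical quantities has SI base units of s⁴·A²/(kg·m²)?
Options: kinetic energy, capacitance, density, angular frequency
Checking the SI base units of each option:
  kinetic energy (E = ½mv²): kg·m²/s²  ✗
  capacitance (C = Q/V): s⁴·A²/(kg·m²)  ✓ matches
  density (ρ = m/V): kg/m³  ✗
  angular frequency (ω = 2πf): 1/s  ✗

Only capacitance has units s⁴·A²/(kg·m²).

Answer: capacitance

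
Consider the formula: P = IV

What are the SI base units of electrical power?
Units of each symbol in P = IV:
  I (current): A
  V (voltage, in volts): kg·m²/(s³·A)

Multiplying the contributions: [A] · [kg·m²/(s³·A)]
Adding exponents of each base unit: kg: 1, m: 2, s: -3
SI base units of electrical power: kg·m²/s³

Answer: kg·m²/s³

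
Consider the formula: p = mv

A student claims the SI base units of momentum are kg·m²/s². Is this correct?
Units of each symbol in p = mv:
  m (mass): kg
  v (velocity): m/s

Multiplying the contributions: [kg] · [m/s]
Adding exponents of each base unit: kg: 1, m: 1, s: -1
SI base units of momentum: kg·m/s

The claimed units kg·m²/s² (exponents kg: 1, m: 2, s: -2) do not match the derived units kg·m/s (exponents kg: 1, m: 1, s: -1), so the claim is incorrect.

Answer: No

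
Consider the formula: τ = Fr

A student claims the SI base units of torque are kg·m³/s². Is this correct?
Units of each symbol in τ = Fr:
  F (force): kg·m/s²
  r (lever arm): m

Multiplying the contributions: [kg·m/s²] · [m]
Adding exponents of each base unit: kg: 1, m: 2, s: -2
SI base units of torque: kg·m²/s²

The claimed units kg·m³/s² (exponents kg: 1, m: 3, s: -2) do not match the derived units kg·m²/s² (exponents kg: 1, m: 2, s: -2), so the claim is incorrect.

Answer: No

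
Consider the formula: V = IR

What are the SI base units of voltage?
Units of each symbol in V = IR:
  I (current): A
  R (resistance, in ohms): kg·m²/(s³·A²)

Multiplying the contributions: [A] · [kg·m²/(s³·A²)]
Adding exponents of each base unit: kg: 1, m: 2, s: -3, A: -1
SI base units of voltage: kg·m²/(s³·A)

Answer: kg·m²/(s³·A)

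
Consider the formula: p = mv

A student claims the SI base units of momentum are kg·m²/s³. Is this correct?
Units of each symbol in p = mv:
  m (mass): kg
  v (velocity): m/s

Multiplying the contributions: [kg] · [m/s]
Adding exponents of each base unit: kg: 1, m: 1, s: -1
SI base units of momentum: kg·m/s

The claimed units kg·m²/s³ (exponents kg: 1, m: 2, s: -3) do not match the derived units kg·m/s (exponents kg: 1, m: 1, s: -1), so the claim is incorrect.

Answer: No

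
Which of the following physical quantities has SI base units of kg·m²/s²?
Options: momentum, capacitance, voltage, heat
Checking the SI base units of each option:
  momentum (p = mv): kg·m/s  ✗
  capacitance (C = Q/V): s⁴·A²/(kg·m²)  ✗
  voltage (V = IR): kg·m²/(s³·A)  ✗
  heat (Q = mcΔT): kg·m²/s²  ✓ matches

Only heat has units kg·m²/s².

Answer: heat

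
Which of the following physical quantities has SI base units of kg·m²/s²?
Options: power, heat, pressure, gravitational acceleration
Checking the SI base units of each option:
  power (P = W/t): kg·m²/s³  ✗
  heat (Q = mcΔT): kg·m²/s²  ✓ matches
  pressure (P = F/A): kg/(m·s²)  ✗
  gravitational acceleration (g = GM/r²): m/s²  ✗

Only heat has units kg·m²/s².

Answer: heat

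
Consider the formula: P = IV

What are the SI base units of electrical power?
Units of each symbol in P = IV:
  I (current): A
  V (voltage, in volts): kg·m²/(s³·A)

Multiplying the contributions: [A] · [kg·m²/(s³·A)]
Adding exponents of each base unit: kg: 1, m: 2, s: -3
SI base units of electrical power: kg·m²/s³

Answer: kg·m²/s³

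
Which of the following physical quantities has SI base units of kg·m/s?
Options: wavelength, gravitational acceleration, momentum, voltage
Checking the SI base units of each option:
  wavelength (λ = v/f): m  ✗
  gravitational acceleration (g = GM/r²): m/s²  ✗
  momentum (p = mv): kg·m/s  ✓ matches
  voltage (V = IR): kg·m²/(s³·A)  ✗

Only momentum has units kg·m/s.

Answer: momentum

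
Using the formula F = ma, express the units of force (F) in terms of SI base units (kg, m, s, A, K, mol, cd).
Units of each symbol in F = ma:
  m (mass): kg
  a (acceleration): m/s²

Multiplying the contributions: [kg] · [m/s²]
Adding exponents of each base unit: kg: 1, m: 1, s: -2
SI base units of force: kg·m/s²

Answer: kg·m/s²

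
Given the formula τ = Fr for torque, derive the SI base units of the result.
Units of each symbol in τ = Fr:
  F (force): kg·m/s²
  r (lever arm): m

Multiplying the contributions: [kg·m/s²] · [m]
Adding exponents of each base unit: kg: 1, m: 2, s: -2
SI base units of torque: kg·m²/s²

Answer: kg·m²/s²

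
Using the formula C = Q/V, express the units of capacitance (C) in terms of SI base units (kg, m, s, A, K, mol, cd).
Units of each symbol in C = Q/V:
  Q (charge, in coulombs): s·A
  V (voltage, in volts): kg·m²/(s³·A)  → in the denominator, contributes s³·A/(kg·m²)

Multiplying the contributions: [s·A] · [s³·A/(kg·m²)]
Adding exponents of each base unit: kg: -1, m: -2, s: 4, A: 2
SI base units of capacitance: s⁴·A²/(kg·m²)

Answer: s⁴·A²/(kg·m²)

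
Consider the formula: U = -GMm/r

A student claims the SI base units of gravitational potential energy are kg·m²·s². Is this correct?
Units of each symbol in U = -GMm/r:
  G (gravitational constant): m³/(kg·s²)
  M (mass): kg
  m (mass): kg
  r (distance): m  → in the denominator, contributes 1/m
  The minus sign does not affect the units.

Multiplying the contributions: [m³/(kg·s²)] · [kg] · [kg] · [1/m]
Adding exponents of each base unit: kg: 1, m: 2, s: -2
SI base units of gravitational potential energy: kg·m²/s²

The claimed units kg·m²·s² (exponents kg: 1, m: 2, s: 2) do not match the derived units kg·m²/s² (exponents kg: 1, m: 2, s: -2), so the claim is incorrect.

Answer: No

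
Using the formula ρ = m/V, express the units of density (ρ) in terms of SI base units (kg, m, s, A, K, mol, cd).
Units of each symbol in ρ = m/V:
  m (mass): kg
  V (volume): m³  → in the denominator, contributes 1/m³

Multiplying the contributions: [kg] · [1/m³]
Adding exponents of each base unit: kg: 1, m: -3
SI base units of density: kg/m³

Answer: kg/m³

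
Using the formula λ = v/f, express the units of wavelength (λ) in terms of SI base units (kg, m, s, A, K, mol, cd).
Units of each symbol in λ = v/f:
  v (wave speed): m/s
  f (frequency): 1/s  → in the denominator, contributes s

Multiplying the contributions: [m/s] · [s]
Adding exponents of each base unit: m: 1
SI base units of wavelength: m

Answer: m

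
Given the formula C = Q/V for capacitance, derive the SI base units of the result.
Units of each symbol in C = Q/V:
  Q (charge, in coulombs): s·A
  V (voltage, in volts): kg·m²/(s³·A)  → in the denominator, contributes s³·A/(kg·m²)

Multiplying the contributions: [s·A] · [s³·A/(kg·m²)]
Adding exponents of each base unit: kg: -1, m: -2, s: 4, A: 2
SI base units of capacitance: s⁴·A²/(kg·m²)

Answer: s⁴·A²/(kg·m²)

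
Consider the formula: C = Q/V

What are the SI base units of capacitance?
Units of each symbol in C = Q/V:
  Q (charge, in coulombs): s·A
  V (voltage, in volts): kg·m²/(s³·A)  → in the denominator, contributes s³·A/(kg·m²)

Multiplying the contributions: [s·A] · [s³·A/(kg·m²)]
Adding exponents of each base unit: kg: -1, m: -2, s: 4, A: 2
SI base units of capacitance: s⁴·A²/(kg·m²)

Answer: s⁴·A²/(kg·m²)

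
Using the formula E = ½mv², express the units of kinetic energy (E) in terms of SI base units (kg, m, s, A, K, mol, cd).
Units of each symbol in E = ½mv²:
  m (mass): kg
  v (speed): m/s  → to the power 2, contributes m²/s²
  The factor ½ is dimensionless.

Multiplying the contributions: [kg] · [m²/s²]
Adding exponents of each base unit: kg: 1, m: 2, s: -2
SI base units of kinetic energy: kg·m²/s²

Answer: kg·m²/s²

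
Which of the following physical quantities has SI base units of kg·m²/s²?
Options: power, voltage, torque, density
Checking the SI base units of each option:
  power (P = W/t): kg·m²/s³  ✗
  voltage (V = IR): kg·m²/(s³·A)  ✗
  torque (τ = Fr): kg·m²/s²  ✓ matches
  density (ρ = m/V): kg/m³  ✗

Only torque has units kg·m²/s².

Answer: torque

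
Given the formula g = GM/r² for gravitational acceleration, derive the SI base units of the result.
Units of each symbol in g = GM/r²:
  G (gravitational constant): m³/(kg·s²)
  M (mass): kg
  r (distance): m  → to the power 2 in the denominator, contributes 1/m²

Multiplying the contributions: [m³/(kg·s²)] · [kg] · [1/m²]
Adding exponents of each base unit: m: 1, s: -2
SI base units of gravitational acceleration: m/s²

Answer: m/s²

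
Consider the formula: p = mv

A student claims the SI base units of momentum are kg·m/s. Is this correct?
Units of each symbol in p = mv:
  m (mass): kg
  v (velocity): m/s

Multiplying the contributions: [kg] · [m/s]
Adding exponents of each base unit: kg: 1, m: 1, s: -1
SI base units of momentum: kg·m/s

The claimed units kg·m/s match the derived units, so the claim is correct.

Answer: Yes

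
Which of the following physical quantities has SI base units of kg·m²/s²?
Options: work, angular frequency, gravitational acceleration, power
Checking the SI base units of each option:
  work (W = Fd): kg·m²/s²  ✓ matches
  angular frequency (ω = 2πf): 1/s  ✗
  gravitational acceleration (g = GM/r²): m/s²  ✗
  power (P = W/t): kg·m²/s³  ✗

Only work has units kg·m²/s².

Answer: work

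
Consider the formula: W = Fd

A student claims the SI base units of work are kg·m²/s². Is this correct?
Units of each symbol in W = Fd:
  F (force): kg·m/s²
  d (displacement): m

Multiplying the contributions: [kg·m/s²] · [m]
Adding exponents of each base unit: kg: 1, m: 2, s: -2
SI base units of work: kg·m²/s²

The claimed units kg·m²/s² match the derived units, so the claim is correct.

Answer: Yes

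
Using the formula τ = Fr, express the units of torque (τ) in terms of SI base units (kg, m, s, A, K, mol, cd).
Units of each symbol in τ = Fr:
  F (force): kg·m/s²
  r (lever arm): m

Multiplying the contributions: [kg·m/s²] · [m]
Adding exponents of each base unit: kg: 1, m: 2, s: -2
SI base units of torque: kg·m²/s²

Answer: kg·m²/s²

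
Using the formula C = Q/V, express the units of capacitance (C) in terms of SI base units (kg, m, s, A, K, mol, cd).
Units of each symbol in C = Q/V:
  Q (charge, in coulombs): s·A
  V (voltage, in volts): kg·m²/(s³·A)  → in the denominator, contributes s³·A/(kg·m²)

Multiplying the contributions: [s·A] · [s³·A/(kg·m²)]
Adding exponents of each base unit: kg: -1, m: -2, s: 4, A: 2
SI base units of capacitance: s⁴·A²/(kg·m²)

Answer: s⁴·A²/(kg·m²)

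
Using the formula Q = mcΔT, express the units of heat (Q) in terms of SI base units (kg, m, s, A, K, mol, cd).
Units of each symbol in Q = mcΔT:
  m (mass): kg
  c (specific heat capacity, in J/(kg·K)): m²/(s²·K)
  ΔT (temperature change): K

Multiplying the contributions: [kg] · [m²/(s²·K)] · [K]
Adding exponents of each base unit: kg: 1, m: 2, s: -2
SI base units of heat: kg·m²/s²

Answer: kg·m²/s²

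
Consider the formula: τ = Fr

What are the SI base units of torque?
Units of each symbol in τ = Fr:
  F (force): kg·m/s²
  r (lever arm): m

Multiplying the contributions: [kg·m/s²] · [m]
Adding exponents of each base unit: kg: 1, m: 2, s: -2
SI base units of torque: kg·m²/s²

Answer: kg·m²/s²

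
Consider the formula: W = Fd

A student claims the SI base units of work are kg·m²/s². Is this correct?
Units of each symbol in W = Fd:
  F (force): kg·m/s²
  d (displacement): m

Multiplying the contributions: [kg·m/s²] · [m]
Adding exponents of each base unit: kg: 1, m: 2, s: -2
SI base units of work: kg·m²/s²

The claimed units kg·m²/s² match the derived units, so the claim is correct.

Answer: Yes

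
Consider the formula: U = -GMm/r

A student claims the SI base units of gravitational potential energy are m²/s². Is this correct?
Units of each symbol in U = -GMm/r:
  G (gravitational constant): m³/(kg·s²)
  M (mass): kg
  m (mass): kg
  r (distance): m  → in the denominator, contributes 1/m
  The minus sign does not affect the units.

Multiplying the contributions: [m³/(kg·s²)] · [kg] · [kg] · [1/m]
Adding exponents of each base unit: kg: 1, m: 2, s: -2
SI base units of gravitational potential energy: kg·m²/s²

The claimed units m²/s² (exponents m: 2, s: -2) do not match the derived units kg·m²/s² (exponents kg: 1, m: 2, s: -2), so the claim is incorrect.

Answer: No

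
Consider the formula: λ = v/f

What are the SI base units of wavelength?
Units of each symbol in λ = v/f:
  v (wave speed): m/s
  f (frequency): 1/s  → in the denominator, contributes s

Multiplying the contributions: [m/s] · [s]
Adding exponents of each base unit: m: 1
SI base units of wavelength: m

Answer: m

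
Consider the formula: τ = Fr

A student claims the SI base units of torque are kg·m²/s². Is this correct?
Units of each symbol in τ = Fr:
  F (force): kg·m/s²
  r (lever arm): m

Multiplying the contributions: [kg·m/s²] · [m]
Adding exponents of each base unit: kg: 1, m: 2, s: -2
SI base units of torque: kg·m²/s²

The claimed units kg·m²/s² match the derived units, so the claim is correct.

Answer: Yes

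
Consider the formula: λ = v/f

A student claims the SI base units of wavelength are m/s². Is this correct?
Units of each symbol in λ = v/f:
  v (wave speed): m/s
  f (frequency): 1/s  → in the denominator, contributes s

Multiplying the contributions: [m/s] · [s]
Adding exponents of each base unit: m: 1
SI base units of wavelength: m

The claimed units m/s² (exponents m: 1, s: -2) do not match the derived units m (exponents m: 1), so the claim is incorrect.

Answer: No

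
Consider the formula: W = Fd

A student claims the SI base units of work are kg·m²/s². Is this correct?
Units of each symbol in W = Fd:
  F (force): kg·m/s²
  d (displacement): m

Multiplying the contributions: [kg·m/s²] · [m]
Adding exponents of each base unit: kg: 1, m: 2, s: -2
SI base units of work: kg·m²/s²

The claimed units kg·m²/s² match the derived units, so the claim is correct.

Answer: Yes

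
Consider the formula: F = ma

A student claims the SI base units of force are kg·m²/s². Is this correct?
Units of each symbol in F = ma:
  m (mass): kg
  a (acceleration): m/s²

Multiplying the contributions: [kg] · [m/s²]
Adding exponents of each base unit: kg: 1, m: 1, s: -2
SI base units of force: kg·m/s²

The claimed units kg·m²/s² (exponents kg: 1, m: 2, s: -2) do not match the derived units kg·m/s² (exponents kg: 1, m: 1, s: -2), so the claim is incorrect.

Answer: No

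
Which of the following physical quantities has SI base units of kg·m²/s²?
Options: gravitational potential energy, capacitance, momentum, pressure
Checking the SI base units of each option:
  gravitational potential energy (U = -GMm/r): kg·m²/s²  ✓ matches
  capacitance (C = Q/V): s⁴·A²/(kg·m²)  ✗
  momentum (p = mv): kg·m/s  ✗
  pressure (P = F/A): kg/(m·s²)  ✗

Only gravitational potential energy has units kg·m²/s².

Answer: gravitational potential energy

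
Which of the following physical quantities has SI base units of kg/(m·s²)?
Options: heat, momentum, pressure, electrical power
Checking the SI base units of each option:
  heat (Q = mcΔT): kg·m²/s²  ✗
  momentum (p = mv): kg·m/s  ✗
  pressure (P = F/A): kg/(m·s²)  ✓ matches
  electrical power (P = IV): kg·m²/s³  ✗

Only pressure has units kg/(m·s²).

Answer: pressure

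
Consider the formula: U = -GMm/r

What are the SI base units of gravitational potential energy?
Units of each symbol in U = -GMm/r:
  G (gravitational constant): m³/(kg·s²)
  M (mass): kg
  m (mass): kg
  r (distance): m  → in the denominator, contributes 1/m
  The minus sign does not affect the units.

Multiplying the contributions: [m³/(kg·s²)] · [kg] · [kg] · [1/m]
Adding exponents of each base unit: kg: 1, m: 2, s: -2
SI base units of gravitational potential energy: kg·m²/s²

Answer: kg·m²/s²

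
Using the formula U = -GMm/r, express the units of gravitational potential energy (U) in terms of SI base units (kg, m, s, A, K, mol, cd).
Units of each symbol in U = -GMm/r:
  G (gravitational constant): m³/(kg·s²)
  M (mass): kg
  m (mass): kg
  r (distance): m  → in the denominator, contributes 1/m
  The minus sign does not affect the units.

Multiplying the contributions: [m³/(kg·s²)] · [kg] · [kg] · [1/m]
Adding exponents of each base unit: kg: 1, m: 2, s: -2
SI base units of gravitational potential energy: kg·m²/s²

Answer: kg·m²/s²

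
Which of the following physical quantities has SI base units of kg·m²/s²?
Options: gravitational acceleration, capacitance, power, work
Checking the SI base units of each option:
  gravitational acceleration (g = GM/r²): m/s²  ✗
  capacitance (C = Q/V): s⁴·A²/(kg·m²)  ✗
  power (P = W/t): kg·m²/s³  ✗
  work (W = Fd): kg·m²/s²  ✓ matches

Only work has units kg·m²/s².

Answer: work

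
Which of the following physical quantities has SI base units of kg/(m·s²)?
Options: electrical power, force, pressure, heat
Checking the SI base units of each option:
  electrical power (P = IV): kg·m²/s³  ✗
  force (F = ma): kg·m/s²  ✗
  pressure (P = F/A): kg/(m·s²)  ✓ matches
  heat (Q = mcΔT): kg·m²/s²  ✗

Only pressure has units kg/(m·s²).

Answer: pressure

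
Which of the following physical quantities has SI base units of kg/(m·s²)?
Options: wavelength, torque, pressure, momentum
Checking the SI base units of each option:
  wavelength (λ = v/f): m  ✗
  torque (τ = Fr): kg·m²/s²  ✗
  pressure (P = F/A): kg/(m·s²)  ✓ matches
  momentum (p = mv): kg·m/s  ✗

Only pressure has units kg/(m·s²).

Answer: pressure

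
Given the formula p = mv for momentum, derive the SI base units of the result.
Units of each symbol in p = mv:
  m (mass): kg
  v (velocity): m/s

Multiplying the contributions: [kg] · [m/s]
Adding exponents of each base unit: kg: 1, m: 1, s: -1
SI base units of momentum: kg·m/s

Answer: kg·m/s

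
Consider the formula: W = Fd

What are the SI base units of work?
Units of each symbol in W = Fd:
  F (force): kg·m/s²
  d (displacement): m

Multiplying the contributions: [kg·m/s²] · [m]
Adding exponents of each base unit: kg: 1, m: 2, s: -2
SI base units of work: kg·m²/s²

Answer: kg·m²/s²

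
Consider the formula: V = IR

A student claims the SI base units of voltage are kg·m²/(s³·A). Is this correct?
Units of each symbol in V = IR:
  I (current): A
  R (resistance, in ohms): kg·m²/(s³·A²)

Multiplying the contributions: [A] · [kg·m²/(s³·A²)]
Adding exponents of each base unit: kg: 1, m: 2, s: -3, A: -1
SI base units of voltage: kg·m²/(s³·A)

The claimed units kg·m²/(s³·A) match the derived units, so the claim is correct.

Answer: Yes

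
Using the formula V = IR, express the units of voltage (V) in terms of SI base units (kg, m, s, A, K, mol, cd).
Units of each symbol in V = IR:
  I (current): A
  R (resistance, in ohms): kg·m²/(s³·A²)

Multiplying the contributions: [A] · [kg·m²/(s³·A²)]
Adding exponents of each base unit: kg: 1, m: 2, s: -3, A: -1
SI base units of voltage: kg·m²/(s³·A)

Answer: kg·m²/(s³·A)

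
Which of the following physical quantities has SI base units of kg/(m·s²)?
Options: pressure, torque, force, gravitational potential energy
Checking the SI base units of each option:
  pressure (P = F/A): kg/(m·s²)  ✓ matches
  torque (τ = Fr): kg·m²/s²  ✗
  force (F = ma): kg·m/s²  ✗
  gravitational potential energy (U = -GMm/r): kg·m²/s²  ✗

Only pressure has units kg/(m·s²).

Answer: pressure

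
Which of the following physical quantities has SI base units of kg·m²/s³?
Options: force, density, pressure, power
Checking the SI base units of each option:
  force (F = ma): kg·m/s²  ✗
  density (ρ = m/V): kg/m³  ✗
  pressure (P = F/A): kg/(m·s²)  ✗
  power (P = W/t): kg·m²/s³  ✓ matches

Only power has units kg·m²/s³.

Answer: power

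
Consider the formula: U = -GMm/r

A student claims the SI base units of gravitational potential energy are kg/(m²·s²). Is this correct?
Units of each symbol in U = -GMm/r:
  G (gravitational constant): m³/(kg·s²)
  M (mass): kg
  m (mass): kg
  r (distance): m  → in the denominator, contributes 1/m
  The minus sign does not affect the units.

Multiplying the contributions: [m³/(kg·s²)] · [kg] · [kg] · [1/m]
Adding exponents of each base unit: kg: 1, m: 2, s: -2
SI base units of gravitational potential energy: kg·m²/s²

The claimed units kg/(m²·s²) (exponents kg: 1, m: -2, s: -2) do not match the derived units kg·m²/s² (exponents kg: 1, m: 2, s: -2), so the claim is incorrect.

Answer: No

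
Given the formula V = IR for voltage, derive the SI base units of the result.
Units of each symbol in V = IR:
  I (current): A
  R (resistance, in ohms): kg·m²/(s³·A²)

Multiplying the contributions: [A] · [kg·m²/(s³·A²)]
Adding exponents of each base unit: kg: 1, m: 2, s: -3, A: -1
SI base units of voltage: kg·m²/(s³·A)

Answer: kg·m²/(s³·A)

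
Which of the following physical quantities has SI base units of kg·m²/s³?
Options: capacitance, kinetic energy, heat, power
Checking the SI base units of each option:
  capacitance (C = Q/V): s⁴·A²/(kg·m²)  ✗
  kinetic energy (E = ½mv²): kg·m²/s²  ✗
  heat (Q = mcΔT): kg·m²/s²  ✗
  power (P = W/t): kg·m²/s³  ✓ matches

Only power has units kg·m²/s³.

Answer: power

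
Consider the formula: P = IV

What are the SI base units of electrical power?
Units of each symbol in P = IV:
  I (current): A
  V (voltage, in volts): kg·m²/(s³·A)

Multiplying the contributions: [A] · [kg·m²/(s³·A)]
Adding exponents of each base unit: kg: 1, m: 2, s: -3
SI base units of electrical power: kg·m²/s³

Answer: kg·m²/s³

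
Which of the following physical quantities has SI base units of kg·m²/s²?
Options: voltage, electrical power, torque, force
Checking the SI base units of each option:
  voltage (V = IR): kg·m²/(s³·A)  ✗
  electrical power (P = IV): kg·m²/s³  ✗
  torque (τ = Fr): kg·m²/s²  ✓ matches
  force (F = ma): kg·m/s²  ✗

Only torque has units kg·m²/s².

Answer: torque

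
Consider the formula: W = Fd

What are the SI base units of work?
Units of each symbol in W = Fd:
  F (force): kg·m/s²
  d (displacement): m

Multiplying the contributions: [kg·m/s²] · [m]
Adding exponents of each base unit: kg: 1, m: 2, s: -2
SI base units of work: kg·m²/s²

Answer: kg·m²/s²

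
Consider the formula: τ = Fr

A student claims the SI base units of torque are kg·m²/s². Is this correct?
Units of each symbol in τ = Fr:
  F (force): kg·m/s²
  r (lever arm): m

Multiplying the contributions: [kg·m/s²] · [m]
Adding exponents of each base unit: kg: 1, m: 2, s: -2
SI base units of torque: kg·m²/s²

The claimed units kg·m²/s² match the derived units, so the claim is correct.

Answer: Yes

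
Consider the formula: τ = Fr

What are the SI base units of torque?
Units of each symbol in τ = Fr:
  F (force): kg·m/s²
  r (lever arm): m

Multiplying the contributions: [kg·m/s²] · [m]
Adding exponents of each base unit: kg: 1, m: 2, s: -2
SI base units of torque: kg·m²/s²

Answer: kg·m²/s²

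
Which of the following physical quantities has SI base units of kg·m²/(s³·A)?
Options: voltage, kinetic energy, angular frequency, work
Checking the SI base units of each option:
  voltage (V = IR): kg·m²/(s³·A)  ✓ matches
  kinetic energy (E = ½mv²): kg·m²/s²  ✗
  angular frequency (ω = 2πf): 1/s  ✗
  work (W = Fd): kg·m²/s²  ✗

Only voltage has units kg·m²/(s³·A).

Answer: voltage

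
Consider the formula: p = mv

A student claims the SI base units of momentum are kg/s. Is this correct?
Units of each symbol in p = mv:
  m (mass): kg
  v (velocity): m/s

Multiplying the contributions: [kg] · [m/s]
Adding exponents of each base unit: kg: 1, m: 1, s: -1
SI base units of momentum: kg·m/s

The claimed units kg/s (exponents kg: 1, s: -1) do not match the derived units kg·m/s (exponents kg: 1, m: 1, s: -1), so the claim is incorrect.

Answer: No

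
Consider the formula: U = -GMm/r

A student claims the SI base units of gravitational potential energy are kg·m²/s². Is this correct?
Units of each symbol in U = -GMm/r:
  G (gravitational constant): m³/(kg·s²)
  M (mass): kg
  m (mass): kg
  r (distance): m  → in the denominator, contributes 1/m
  The minus sign does not affect the units.

Multiplying the contributions: [m³/(kg·s²)] · [kg] · [kg] · [1/m]
Adding exponents of each base unit: kg: 1, m: 2, s: -2
SI base units of gravitational potential energy: kg·m²/s²

The claimed units kg·m²/s² match the derived units, so the claim is correct.

Answer: Yes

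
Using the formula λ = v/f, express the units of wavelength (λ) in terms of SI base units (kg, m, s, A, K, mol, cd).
Units of each symbol in λ = v/f:
  v (wave speed): m/s
  f (frequency): 1/s  → in the denominator, contributes s

Multiplying the contributions: [m/s] · [s]
Adding exponents of each base unit: m: 1
SI base units of wavelength: m

Answer: m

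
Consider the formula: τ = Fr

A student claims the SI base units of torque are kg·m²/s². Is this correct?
Units of each symbol in τ = Fr:
  F (force): kg·m/s²
  r (lever arm): m

Multiplying the contributions: [kg·m/s²] · [m]
Adding exponents of each base unit: kg: 1, m: 2, s: -2
SI base units of torque: kg·m²/s²

The claimed units kg·m²/s² match the derived units, so the claim is correct.

Answer: Yes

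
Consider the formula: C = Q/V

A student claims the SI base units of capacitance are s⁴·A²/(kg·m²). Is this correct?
Units of each symbol in C = Q/V:
  Q (charge, in coulombs): s·A
  V (voltage, in volts): kg·m²/(s³·A)  → in the denominator, contributes s³·A/(kg·m²)

Multiplying the contributions: [s·A] · [s³·A/(kg·m²)]
Adding exponents of each base unit: kg: -1, m: -2, s: 4, A: 2
SI base units of capacitance: s⁴·A²/(kg·m²)

The claimed units s⁴·A²/(kg·m²) match the derived units, so the claim is correct.

Answer: Yes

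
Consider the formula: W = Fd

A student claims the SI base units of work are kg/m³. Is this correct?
Units of each symbol in W = Fd:
  F (force): kg·m/s²
  d (displacement): m

Multiplying the contributions: [kg·m/s²] · [m]
Adding exponents of each base unit: kg: 1, m: 2, s: -2
SI base units of work: kg·m²/s²

The claimed units kg/m³ (exponents kg: 1, m: -3) do not match the derived units kg·m²/s² (exponents kg: 1, m: 2, s: -2), so the claim is incorrect.

Answer: No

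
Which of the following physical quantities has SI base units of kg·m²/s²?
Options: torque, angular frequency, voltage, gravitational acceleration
Checking the SI base units of each option:
  torque (τ = Fr): kg·m²/s²  ✓ matches
  angular frequency (ω = 2πf): 1/s  ✗
  voltage (V = IR): kg·m²/(s³·A)  ✗
  gravitational acceleration (g = GM/r²): m/s²  ✗

Only torque has units kg·m²/s².

Answer: torque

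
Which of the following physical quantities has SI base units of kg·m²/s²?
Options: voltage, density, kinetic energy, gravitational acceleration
Checking the SI base units of each option:
  voltage (V = IR): kg·m²/(s³·A)  ✗
  density (ρ = m/V): kg/m³  ✗
  kinetic energy (E = ½mv²): kg·m²/s²  ✓ matches
  gravitational acceleration (g = GM/r²): m/s²  ✗

Only kinetic energy has units kg·m²/s².

Answer: kinetic energy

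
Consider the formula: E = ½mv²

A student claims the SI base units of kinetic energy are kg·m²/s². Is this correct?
Units of each symbol in E = ½mv²:
  m (mass): kg
  v (speed): m/s  → to the power 2, contributes m²/s²
  The factor ½ is dimensionless.

Multiplying the contributions: [kg] · [m²/s²]
Adding exponents of each base unit: kg: 1, m: 2, s: -2
SI base units of kinetic energy: kg·m²/s²

The claimed units kg·m²/s² match the derived units, so the claim is correct.

Answer: Yes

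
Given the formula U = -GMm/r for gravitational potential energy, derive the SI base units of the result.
Units of each symbol in U = -GMm/r:
  G (gravitational constant): m³/(kg·s²)
  M (mass): kg
  m (mass): kg
  r (distance): m  → in the denominator, contributes 1/m
  The minus sign does not affect the units.

Multiplying the contributions: [m³/(kg·s²)] · [kg] · [kg] · [1/m]
Adding exponents of each base unit: kg: 1, m: 2, s: -2
SI base units of gravitational potential energy: kg·m²/s²

Answer: kg·m²/s²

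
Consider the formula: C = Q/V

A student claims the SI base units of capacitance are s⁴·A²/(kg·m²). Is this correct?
Units of each symbol in C = Q/V:
  Q (charge, in coulombs): s·A
  V (voltage, in volts): kg·m²/(s³·A)  → in the denominator, contributes s³·A/(kg·m²)

Multiplying the contributions: [s·A] · [s³·A/(kg·m²)]
Adding exponents of each base unit: kg: -1, m: -2, s: 4, A: 2
SI base units of capacitance: s⁴·A²/(kg·m²)

The claimed units s⁴·A²/(kg·m²) match the derived units, so the claim is correct.

Answer: Yes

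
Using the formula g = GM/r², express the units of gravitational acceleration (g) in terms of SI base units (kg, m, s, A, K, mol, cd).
Units of each symbol in g = GM/r²:
  G (gravitational constant): m³/(kg·s²)
  M (mass): kg
  r (distance): m  → to the power 2 in the denominator, contributes 1/m²

Multiplying the contributions: [m³/(kg·s²)] · [kg] · [1/m²]
Adding exponents of each base unit: m: 1, s: -2
SI base units of gravitational acceleration: m/s²

Answer: m/s²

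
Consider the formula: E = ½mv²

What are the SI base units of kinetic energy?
Units of each symbol in E = ½mv²:
  m (mass): kg
  v (speed): m/s  → to the power 2, contributes m²/s²
  The factor ½ is dimensionless.

Multiplying the contributions: [kg] · [m²/s²]
Adding exponents of each base unit: kg: 1, m: 2, s: -2
SI base units of kinetic energy: kg·m²/s²

Answer: kg·m²/s²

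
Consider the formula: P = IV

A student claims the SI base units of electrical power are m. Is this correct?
Units of each symbol in P = IV:
  I (current): A
  V (voltage, in volts): kg·m²/(s³·A)

Multiplying the contributions: [A] · [kg·m²/(s³·A)]
Adding exponents of each base unit: kg: 1, m: 2, s: -3
SI base units of electrical power: kg·m²/s³

The claimed units m (exponents m: 1) do not match the derived units kg·m²/s³ (exponents kg: 1, m: 2, s: -3), so the claim is incorrect.

Answer: No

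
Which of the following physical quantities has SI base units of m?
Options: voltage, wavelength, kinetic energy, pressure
Checking the SI base units of each option:
  voltage (V = IR): kg·m²/(s³·A)  ✗
  wavelength (λ = v/f): m  ✓ matches
  kinetic energy (E = ½mv²): kg·m²/s²  ✗
  pressure (P = F/A): kg/(m·s²)  ✗

Only wavelength has units m.

Answer: wavelength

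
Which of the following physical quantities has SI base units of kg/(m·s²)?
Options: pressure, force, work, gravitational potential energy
Checking the SI base units of each option:
  pressure (P = F/A): kg/(m·s²)  ✓ matches
  force (F = ma): kg·m/s²  ✗
  work (W = Fd): kg·m²/s²  ✗
  gravitational potential energy (U = -GMm/r): kg·m²/s²  ✗

Only pressure has units kg/(m·s²).

Answer: pressure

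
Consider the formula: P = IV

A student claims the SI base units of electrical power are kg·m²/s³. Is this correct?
Units of each symbol in P = IV:
  I (current): A
  V (voltage, in volts): kg·m²/(s³·A)

Multiplying the contributions: [A] · [kg·m²/(s³·A)]
Adding exponents of each base unit: kg: 1, m: 2, s: -3
SI base units of electrical power: kg·m²/s³

The claimed units kg·m²/s³ match the derived units, so the claim is correct.

Answer: Yes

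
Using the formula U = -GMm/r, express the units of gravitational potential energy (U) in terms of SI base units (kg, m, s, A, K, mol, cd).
Units of each symbol in U = -GMm/r:
  G (gravitational constant): m³/(kg·s²)
  M (mass): kg
  m (mass): kg
  r (distance): m  → in the denominator, contributes 1/m
  The minus sign does not affect the units.

Multiplying the contributions: [m³/(kg·s²)] · [kg] · [kg] · [1/m]
Adding exponents of each base unit: kg: 1, m: 2, s: -2
SI base units of gravitational potential energy: kg·m²/s²

Answer: kg·m²/s²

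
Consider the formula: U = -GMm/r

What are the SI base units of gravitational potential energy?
Units of each symbol in U = -GMm/r:
  G (gravitational constant): m³/(kg·s²)
  M (mass): kg
  m (mass): kg
  r (distance): m  → in the denominator, contributes 1/m
  The minus sign does not affect the units.

Multiplying the contributions: [m³/(kg·s²)] · [kg] · [kg] · [1/m]
Adding exponents of each base unit: kg: 1, m: 2, s: -2
SI base units of gravitational potential energy: kg·m²/s²

Answer: kg·m²/s²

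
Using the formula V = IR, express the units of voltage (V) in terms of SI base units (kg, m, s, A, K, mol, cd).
Units of each symbol in V = IR:
  I (current): A
  R (resistance, in ohms): kg·m²/(s³·A²)

Multiplying the contributions: [A] · [kg·m²/(s³·A²)]
Adding exponents of each base unit: kg: 1, m: 2, s: -3, A: -1
SI base units of voltage: kg·m²/(s³·A)

Answer: kg·m²/(s³·A)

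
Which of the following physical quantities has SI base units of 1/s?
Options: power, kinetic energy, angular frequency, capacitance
Checking the SI base units of each option:
  power (P = W/t): kg·m²/s³  ✗
  kinetic energy (E = ½mv²): kg·m²/s²  ✗
  angular frequency (ω = 2πf): 1/s  ✓ matches
  capacitance (C = Q/V): s⁴·A²/(kg·m²)  ✗

Only angular frequency has units 1/s.

Answer: angular frequency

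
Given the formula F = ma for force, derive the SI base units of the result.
Units of each symbol in F = ma:
  m (mass): kg
  a (acceleration): m/s²

Multiplying the contributions: [kg] · [m/s²]
Adding exponents of each base unit: kg: 1, m: 1, s: -2
SI base units of force: kg·m/s²

Answer: kg·m/s²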